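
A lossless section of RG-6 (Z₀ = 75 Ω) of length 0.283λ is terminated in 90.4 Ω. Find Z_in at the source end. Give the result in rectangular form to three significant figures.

Z_in ≈ 63.1 + j4.77 Ω

βl = 2π × 0.283 = 102°
tan(βl) = tan(102°) = -4.75
Z_in = Z_0·(Z_L + jZ_0·tanβl)/(Z_0 + jZ_L·tanβl)
     = 75·(90.4 − j357)/(75 − j430)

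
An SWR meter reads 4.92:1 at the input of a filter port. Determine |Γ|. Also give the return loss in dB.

|Γ| = (S − 1)/(S + 1) = (4.92 − 1)/(4.92 + 1) = 3.92/5.92
RL = −20·log₁₀|Γ| = −20·log₁₀(0.662)

|Γ| ≈ 0.662; return loss ≈ 3.58 dB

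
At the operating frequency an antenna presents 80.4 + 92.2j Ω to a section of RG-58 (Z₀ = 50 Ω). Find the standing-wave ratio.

Γ = (Z_L − Z_0)/(Z_L + Z_0) = (30.4 + j92.2)/(130.4 + j92.2)
|Γ| = 97.1/160 = 0.608
VSWR = (1 + |Γ|)/(1 − |Γ|) = 1.61/0.392

VSWR ≈ 4.1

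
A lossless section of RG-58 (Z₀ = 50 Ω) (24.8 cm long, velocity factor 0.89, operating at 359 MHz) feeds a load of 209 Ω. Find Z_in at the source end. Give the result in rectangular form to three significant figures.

λ = v/f = 0.89·c / 359 MHz = 0.744 m
βl = 2π·l/λ = 2π × 0.333 = 120°
tan(βl) = tan(120°) = -1.73
Z_in = Z_0·(Z_L + jZ_0·tanβl)/(Z_0 + jZ_L·tanβl)
     = 50·(209 − j86.5)/(50 − j361)

Z_in ≈ 15.7 + j26.8 Ω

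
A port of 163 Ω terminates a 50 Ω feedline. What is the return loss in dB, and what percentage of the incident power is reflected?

RL ≈ 5.51 dB; 28.1% of incident power reflected

Γ = (163 − 50)/(163 + 50) = 0.531
RL = −20·log₁₀(0.531) = 5.51 dB
P_refl/P_inc = |Γ|² = 0.281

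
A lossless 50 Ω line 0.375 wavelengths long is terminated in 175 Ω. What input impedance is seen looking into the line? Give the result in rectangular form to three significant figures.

Z_in ≈ 26.4 + j42.5 Ω

βl = 2π × 0.375 = 135°
tan(βl) = tan(135°) = -1
Z_in = Z_0·(Z_L + jZ_0·tanβl)/(Z_0 + jZ_L·tanβl)
     = 50·(175 − j50)/(50 − j175)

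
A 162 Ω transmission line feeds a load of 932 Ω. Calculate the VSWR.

VSWR ≈ 5.75

For a purely resistive load, VSWR = R_L/Z_0 or Z_0/R_L (whichever > 1) = 932/162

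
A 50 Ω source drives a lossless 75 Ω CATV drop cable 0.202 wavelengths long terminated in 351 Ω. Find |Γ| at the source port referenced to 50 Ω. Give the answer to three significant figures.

|Γ| ≈ 0.554

βl = 2π × 0.202 = 72.7°
tan(βl) = 3.21
Z_in = Z_0·(Z_L + jZ_0·tanβl)/(Z_0 + jZ_L·tanβl) = 17.5 − j22.2 Ω
Γ_s = (Z_in − Z_s)/(Z_in + Z_s) = (-32.5 − j22.2)/(67.5 − j22.2), |Γ_s| = 0.554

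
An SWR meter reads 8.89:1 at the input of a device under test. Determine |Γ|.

|Γ| = (S − 1)/(S + 1) = (8.89 − 1)/(8.89 + 1) = 7.89/9.89

|Γ| ≈ 0.798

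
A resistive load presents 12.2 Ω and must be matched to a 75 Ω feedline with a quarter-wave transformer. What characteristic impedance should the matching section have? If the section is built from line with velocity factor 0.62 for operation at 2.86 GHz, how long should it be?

Z_qwt ≈ 30.2 Ω; length ≈ 1.63 cm

Z_qwt = √(Z_0·R_L) = √(75 × 12.2) = √915
λ = 0.62·c/f = 0.065 m, so l = λ/4 = 0.0163 m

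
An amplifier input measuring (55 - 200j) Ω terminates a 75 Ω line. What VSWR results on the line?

Γ = (Z_L − Z_0)/(Z_L + Z_0) = (-20 − j200)/(130 − j200)
|Γ| = 201/239 = 0.843
VSWR = (1 + |Γ|)/(1 − |Γ|) = 1.84/0.157

VSWR ≈ 11.7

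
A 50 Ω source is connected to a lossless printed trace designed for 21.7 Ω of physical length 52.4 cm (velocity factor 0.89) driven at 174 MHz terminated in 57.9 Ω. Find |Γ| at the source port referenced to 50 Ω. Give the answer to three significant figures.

λ = v/f = 0.89·c / 174 MHz = 1.53 m
βl = 2π·l/λ = 2π × 0.341 = 123°
tan(βl) = -1.54
Z_in = Z_0·(Z_L + jZ_0·tanβl)/(Z_0 + jZ_L·tanβl) = 10.9 + j11.4 Ω
Γ_s = (Z_in − Z_s)/(Z_in + Z_s) = (-39.1 + j11.4)/(60.9 + j11.4), |Γ_s| = 0.657

|Γ| ≈ 0.657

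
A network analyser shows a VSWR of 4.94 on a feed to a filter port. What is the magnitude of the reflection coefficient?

|Γ| = (S − 1)/(S + 1) = (4.94 − 1)/(4.94 + 1) = 3.94/5.94

|Γ| ≈ 0.663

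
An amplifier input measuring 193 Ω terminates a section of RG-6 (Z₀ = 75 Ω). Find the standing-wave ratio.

VSWR ≈ 2.57

For a purely resistive load, VSWR = R_L/Z_0 or Z_0/R_L (whichever > 1) = 193/75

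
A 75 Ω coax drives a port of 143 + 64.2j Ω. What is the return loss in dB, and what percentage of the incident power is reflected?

RL ≈ 7.71 dB; 16.9% of incident power reflected

Γ = (68 + j64.2)/(218 + j64.2), |Γ| = 0.412
RL = −20·log₁₀(0.412) = 7.71 dB
P_refl/P_inc = |Γ|² = 0.169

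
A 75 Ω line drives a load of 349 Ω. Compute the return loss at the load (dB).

Γ = (349 − 75)/(349 + 75) = 0.646
RL = −20·log₁₀|Γ| = −20·log₁₀(0.646)

RL ≈ 3.79 dB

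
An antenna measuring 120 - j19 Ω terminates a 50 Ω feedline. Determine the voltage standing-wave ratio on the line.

VSWR ≈ 2.47

Γ = (Z_L − Z_0)/(Z_L + Z_0) = (70 − j19)/(170 − j19)
|Γ| = 72.5/171 = 0.424
VSWR = (1 + |Γ|)/(1 − |Γ|) = 1.42/0.576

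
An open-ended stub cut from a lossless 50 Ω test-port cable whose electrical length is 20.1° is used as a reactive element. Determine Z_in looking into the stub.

tan(βl) = 0.366
For an open-ended stub, Z_in = −jZ_0·cot(βl) = −jZ_0/tan(βl)

Z_in ≈ −j137 Ω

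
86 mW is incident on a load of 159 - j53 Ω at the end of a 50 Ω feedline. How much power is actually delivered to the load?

|Γ| = |(109 − j53)/(209 − j53)| = 0.562
|Γ|² = 0.316
P_refl = |Γ|²·P_inc = 27.2 mW, P_del = (1 − |Γ|²)·P_inc = 58.8 mW

P_delivered ≈ 58.8 mW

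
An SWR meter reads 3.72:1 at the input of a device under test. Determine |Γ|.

|Γ| ≈ 0.576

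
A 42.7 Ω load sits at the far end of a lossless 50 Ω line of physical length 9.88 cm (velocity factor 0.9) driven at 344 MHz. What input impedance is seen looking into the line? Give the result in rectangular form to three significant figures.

λ = v/f = 0.9·c / 344 MHz = 0.785 m
βl = 2π·l/λ = 2π × 0.126 = 45.3°
tan(βl) = tan(45.3°) = 1.01
Z_in = Z_0·(Z_L + jZ_0·tanβl)/(Z_0 + jZ_L·tanβl)
     = 50·(42.7 + j50.6)/(50 + j43.2)

Z_in ≈ 49.5 + j7.84 Ω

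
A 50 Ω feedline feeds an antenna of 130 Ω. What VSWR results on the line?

VSWR ≈ 2.6

Γ = (130 − 50)/(130 + 50) = 0.444
VSWR = (1 + 0.444)/(1 − 0.444)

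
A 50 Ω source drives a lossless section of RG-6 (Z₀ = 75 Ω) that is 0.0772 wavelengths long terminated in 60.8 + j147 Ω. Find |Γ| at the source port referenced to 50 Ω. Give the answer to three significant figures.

|Γ| ≈ 0.817

βl = 2π × 0.0772 = 27.8°
tan(βl) = 0.527
Z_in = Z_0·(Z_L + jZ_0·tanβl)/(Z_0 + jZ_L·tanβl) = 423 − j175 Ω
Γ_s = (Z_in − Z_s)/(Z_in + Z_s) = (373 − j175)/(473 − j175), |Γ_s| = 0.817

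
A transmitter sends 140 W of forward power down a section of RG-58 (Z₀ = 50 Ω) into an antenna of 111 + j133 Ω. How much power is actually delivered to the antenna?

P_delivered ≈ 71.3 W

|Γ| = |(61 + j133)/(161 + j133)| = 0.701
|Γ|² = 0.491
P_refl = |Γ|²·P_inc = 68.7 W, P_del = (1 − |Γ|²)·P_inc = 71.3 W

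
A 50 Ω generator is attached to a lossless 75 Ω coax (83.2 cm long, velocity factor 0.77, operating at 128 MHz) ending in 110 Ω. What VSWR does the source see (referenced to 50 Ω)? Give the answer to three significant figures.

λ = v/f = 0.77·c / 128 MHz = 1.8 m
βl = 2π·l/λ = 2π × 0.461 = 166°
tan(βl) = -0.25
Z_in = Z_0·(Z_L + jZ_0·tanβl)/(Z_0 + jZ_L·tanβl) = 103 + j19 Ω
Γ_s = (Z_in − Z_s)/(Z_in + Z_s) = (53 + j19)/(153 + j19), |Γ_s| = 0.365
VSWR = (1 + |Γ_s|)/(1 − |Γ_s|)

VSWR ≈ 2.15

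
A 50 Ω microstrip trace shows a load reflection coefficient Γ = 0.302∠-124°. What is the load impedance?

Z_L = Z_0·(1 + Γ)/(1 − Γ) = 50·(0.831 − j0.25)/(1.17 + j0.25)

Z_L ≈ 31.8 − j17.5 Ω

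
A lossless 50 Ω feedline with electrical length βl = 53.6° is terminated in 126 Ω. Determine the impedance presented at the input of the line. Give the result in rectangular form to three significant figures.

Z_in ≈ 28.2 − j28.6 Ω

tan(βl) = tan(53.6°) = 1.36
Z_in = Z_0·(Z_L + jZ_0·tanβl)/(Z_0 + jZ_L·tanβl)
     = 50·(126 + j67.8)/(50 + j171)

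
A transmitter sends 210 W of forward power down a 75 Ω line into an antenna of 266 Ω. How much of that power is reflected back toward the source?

P_reflected ≈ 65.9 W

Γ = (266 − 75)/(266 + 75) = 0.56
|Γ|² = 0.314
P_refl = |Γ|²·P_inc = 65.9 W, P_del = (1 − |Γ|²)·P_inc = 144 W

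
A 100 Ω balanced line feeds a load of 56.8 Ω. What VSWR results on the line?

VSWR ≈ 1.76

Γ = (56.8 − 100)/(56.8 + 100) = -0.276
VSWR = (1 + 0.276)/(1 − 0.276)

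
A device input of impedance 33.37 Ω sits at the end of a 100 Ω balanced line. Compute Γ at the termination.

Γ = -0.5

Γ = (Z_L − Z_0)/(Z_L + Z_0) = (33.37 − 100)/(33.37 + 100) = -66.63/133.4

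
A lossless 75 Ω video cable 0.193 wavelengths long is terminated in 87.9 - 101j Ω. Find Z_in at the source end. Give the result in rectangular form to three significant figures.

Z_in ≈ 23.1 + j5.87 Ω

βl = 2π × 0.193 = 69.5°
tan(βl) = tan(69.5°) = 2.67
Z_in = Z_0·(Z_L + jZ_0·tanβl)/(Z_0 + jZ_L·tanβl)
     = 75·(87.9 + j99.4)/(345 + j235)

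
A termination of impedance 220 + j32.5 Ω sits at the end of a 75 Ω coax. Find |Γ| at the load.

|Γ| ≈ 0.501

Γ = (Z_L − Z_0)/(Z_L + Z_0) = (145 + j32.5)/(295 + j32.5)
|Γ| = 149/297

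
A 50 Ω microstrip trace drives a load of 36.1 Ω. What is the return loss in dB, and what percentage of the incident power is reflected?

RL ≈ 15.8 dB; 2.61% of incident power reflected

Γ = (36.1 − 50)/(36.1 + 50) = -0.161
RL = −20·log₁₀(0.161) = 15.8 dB
P_refl/P_inc = |Γ|² = 0.0261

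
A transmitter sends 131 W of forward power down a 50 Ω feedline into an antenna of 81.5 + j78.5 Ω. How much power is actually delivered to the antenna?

|Γ| = |(31.5 + j78.5)/(131.5 + j78.5)| = 0.552
|Γ|² = 0.305
P_refl = |Γ|²·P_inc = 40 W, P_del = (1 − |Γ|²)·P_inc = 91 W

P_delivered ≈ 91 W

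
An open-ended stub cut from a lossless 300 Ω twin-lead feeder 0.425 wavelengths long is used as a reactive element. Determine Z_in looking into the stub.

βl = 2π × 0.425 = 153°
tan(βl) = -0.51
For an open-ended stub, Z_in = −jZ_0·cot(βl) = −jZ_0/tan(βl)

Z_in ≈ +j589 Ω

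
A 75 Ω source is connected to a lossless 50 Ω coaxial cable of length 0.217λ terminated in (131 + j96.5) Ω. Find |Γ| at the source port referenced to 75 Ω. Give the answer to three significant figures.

|Γ| ≈ 0.704

βl = 2π × 0.217 = 78.1°
tan(βl) = 4.75
Z_in = Z_0·(Z_L + jZ_0·tanβl)/(Z_0 + jZ_L·tanβl) = 13.9 − j19.7 Ω
Γ_s = (Z_in − Z_s)/(Z_in + Z_s) = (-61.1 − j19.7)/(88.9 − j19.7), |Γ_s| = 0.704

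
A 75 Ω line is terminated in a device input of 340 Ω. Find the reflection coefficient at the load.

Γ = 0.639

Γ = (Z_L − Z_0)/(Z_L + Z_0) = (340 − 75)/(340 + 75) = 265/415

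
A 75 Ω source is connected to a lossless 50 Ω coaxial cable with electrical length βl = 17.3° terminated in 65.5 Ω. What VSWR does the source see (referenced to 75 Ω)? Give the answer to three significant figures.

VSWR ≈ 1.27

tan(βl) = 0.311
Z_in = Z_0·(Z_L + jZ_0·tanβl)/(Z_0 + jZ_L·tanβl) = 61.6 − j9.56 Ω
Γ_s = (Z_in − Z_s)/(Z_in + Z_s) = (-13.4 − j9.56)/(137 − j9.56), |Γ_s| = 0.12
VSWR = (1 + |Γ_s|)/(1 − |Γ_s|)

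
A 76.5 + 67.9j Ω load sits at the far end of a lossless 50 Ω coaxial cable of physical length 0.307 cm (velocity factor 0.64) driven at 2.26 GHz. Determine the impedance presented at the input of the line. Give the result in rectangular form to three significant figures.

λ = v/f = 0.64·c / 2.26 GHz = 0.085 m
βl = 2π·l/λ = 2π × 0.0361 = 13°
tan(βl) = tan(13°) = 0.231
Z_in = Z_0·(Z_L + jZ_0·tanβl)/(Z_0 + jZ_L·tanβl)
     = 50·(76.5 + j79.5)/(34.3 + j17.7)

Z_in ≈ 135 + j46.1 Ω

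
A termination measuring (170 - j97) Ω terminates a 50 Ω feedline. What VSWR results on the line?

Γ = (Z_L − Z_0)/(Z_L + Z_0) = (120 − j97)/(220 − j97)
|Γ| = 154/240 = 0.642
VSWR = (1 + |Γ|)/(1 − |Γ|) = 1.64/0.358

VSWR ≈ 4.58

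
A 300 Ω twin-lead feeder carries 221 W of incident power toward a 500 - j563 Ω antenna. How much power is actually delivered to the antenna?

P_delivered ≈ 139 W

|Γ| = |(200 − j563)/(800 − j563)| = 0.611
|Γ|² = 0.373
P_refl = |Γ|²·P_inc = 82.4 W, P_del = (1 − |Γ|²)·P_inc = 139 W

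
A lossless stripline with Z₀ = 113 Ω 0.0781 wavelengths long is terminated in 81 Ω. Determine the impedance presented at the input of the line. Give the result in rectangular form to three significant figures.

Z_in ≈ 90.8 + j25.6 Ω

βl = 2π × 0.0781 = 28.1°
tan(βl) = tan(28.1°) = 0.534
Z_in = Z_0·(Z_L + jZ_0·tanβl)/(Z_0 + jZ_L·tanβl)
     = 113·(81 + j60.4)/(113 + j43.3)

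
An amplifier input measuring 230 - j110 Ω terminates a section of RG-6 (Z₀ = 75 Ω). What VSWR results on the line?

VSWR ≈ 3.83

Γ = (Z_L − Z_0)/(Z_L + Z_0) = (155 − j110)/(305 − j110)
|Γ| = 190/324 = 0.586
VSWR = (1 + |Γ|)/(1 − |Γ|) = 1.59/0.414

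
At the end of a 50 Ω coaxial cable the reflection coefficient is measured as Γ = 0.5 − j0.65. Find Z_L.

Z_L ≈ 24.3 − j96.7 Ω

Z_L = Z_0·(1 + Γ)/(1 − Γ) = 50·(1.5 − j0.65)/(0.5 + j0.65)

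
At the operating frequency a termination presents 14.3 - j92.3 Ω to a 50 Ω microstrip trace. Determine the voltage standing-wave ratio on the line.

VSWR ≈ 15.6

Γ = (Z_L − Z_0)/(Z_L + Z_0) = (-35.7 − j92.3)/(64.3 − j92.3)
|Γ| = 99/112 = 0.88
VSWR = (1 + |Γ|)/(1 − |Γ|) = 1.88/0.12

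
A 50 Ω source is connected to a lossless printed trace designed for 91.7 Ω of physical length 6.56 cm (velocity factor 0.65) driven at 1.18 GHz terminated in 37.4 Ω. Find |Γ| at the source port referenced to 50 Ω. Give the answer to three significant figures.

|Γ| ≈ 0.455

λ = v/f = 0.65·c / 1.18 GHz = 0.165 m
βl = 2π·l/λ = 2π × 0.397 = 143°
tan(βl) = -0.756
Z_in = Z_0·(Z_L + jZ_0·tanβl)/(Z_0 + jZ_L·tanβl) = 53.7 − j52.8 Ω
Γ_s = (Z_in − Z_s)/(Z_in + Z_s) = (3.68 − j52.8)/(104 − j52.8), |Γ_s| = 0.455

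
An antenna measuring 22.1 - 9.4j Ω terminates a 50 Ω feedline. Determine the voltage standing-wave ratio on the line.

Γ = (Z_L − Z_0)/(Z_L + Z_0) = (-27.9 − j9.4)/(72.1 − j9.4)
|Γ| = 29.4/72.7 = 0.405
VSWR = (1 + |Γ|)/(1 − |Γ|) = 1.4/0.595

VSWR ≈ 2.36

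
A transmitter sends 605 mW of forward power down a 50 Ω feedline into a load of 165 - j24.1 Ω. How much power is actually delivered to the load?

P_delivered ≈ 427 mW

|Γ| = |(115 − j24.1)/(215 − j24.1)| = 0.543
|Γ|² = 0.295
P_refl = |Γ|²·P_inc = 178 mW, P_del = (1 − |Γ|²)·P_inc = 427 mW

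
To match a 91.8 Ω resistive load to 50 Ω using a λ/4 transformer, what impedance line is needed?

Z_qwt ≈ 67.7 Ω

Z_qwt = √(Z_0·R_L) = √(50 × 91.8) = √4590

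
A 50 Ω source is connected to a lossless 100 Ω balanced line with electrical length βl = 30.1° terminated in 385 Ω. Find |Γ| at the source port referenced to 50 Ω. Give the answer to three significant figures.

tan(βl) = 0.58
Z_in = Z_0·(Z_L + jZ_0·tanβl)/(Z_0 + jZ_L·tanβl) = 86 − j134 Ω
Γ_s = (Z_in − Z_s)/(Z_in + Z_s) = (36 − j134)/(136 − j134), |Γ_s| = 0.727

|Γ| ≈ 0.727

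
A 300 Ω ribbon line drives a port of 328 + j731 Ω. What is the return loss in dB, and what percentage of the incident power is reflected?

RL ≈ 2.39 dB; 57.6% of incident power reflected

Γ = (28 + j731)/(628 + j731), |Γ| = 0.759
RL = −20·log₁₀(0.759) = 2.39 dB
P_refl/P_inc = |Γ|² = 0.576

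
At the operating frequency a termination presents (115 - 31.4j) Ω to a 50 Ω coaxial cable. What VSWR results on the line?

Γ = (Z_L − Z_0)/(Z_L + Z_0) = (65 − j31.4)/(165 − j31.4)
|Γ| = 72.2/168 = 0.43
VSWR = (1 + |Γ|)/(1 − |Γ|) = 1.43/0.57

VSWR ≈ 2.51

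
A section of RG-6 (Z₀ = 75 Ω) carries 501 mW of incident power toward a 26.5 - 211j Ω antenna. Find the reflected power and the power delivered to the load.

|Γ| = |(-48.5 − j211)/(101.5 − j211)| = 0.925
|Γ|² = 0.855
P_refl = |Γ|²·P_inc = 428 mW, P_del = (1 − |Γ|²)·P_inc = 72.7 mW

P_reflected ≈ 428 mW; P_delivered ≈ 72.7 mW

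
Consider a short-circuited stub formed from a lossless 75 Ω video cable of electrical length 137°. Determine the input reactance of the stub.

tan(βl) = -0.933
For a short-circuited stub, Z_in = jZ_0·tan(βl)

X_in ≈ -69.9 Ω (capacitive)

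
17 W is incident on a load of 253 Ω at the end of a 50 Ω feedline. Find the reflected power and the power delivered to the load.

P_reflected ≈ 7.63 W; P_delivered ≈ 9.37 W

Γ = (253 − 50)/(253 + 50) = 0.67
|Γ|² = 0.449
P_refl = |Γ|²·P_inc = 7.63 W, P_del = (1 − |Γ|²)·P_inc = 9.37 W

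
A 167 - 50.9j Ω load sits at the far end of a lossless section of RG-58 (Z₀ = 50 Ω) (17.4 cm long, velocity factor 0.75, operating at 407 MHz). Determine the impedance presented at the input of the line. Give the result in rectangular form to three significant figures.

λ = v/f = 0.75·c / 407 MHz = 0.553 m
βl = 2π·l/λ = 2π × 0.315 = 113°
tan(βl) = tan(113°) = -2.32
Z_in = Z_0·(Z_L + jZ_0·tanβl)/(Z_0 + jZ_L·tanβl)
     = 50·(167 − j167)/(-68.1 − j388)

Z_in ≈ 17.2 + j24.6 Ω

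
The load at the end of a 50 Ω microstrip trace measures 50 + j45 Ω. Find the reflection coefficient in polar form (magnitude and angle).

Γ = (Z_L − Z_0)/(Z_L + Z_0) = (0 + j45)/(100 + j45)
|Γ| = 45/110 = 0.41

Γ ≈ 0.41 ∠ 65.8°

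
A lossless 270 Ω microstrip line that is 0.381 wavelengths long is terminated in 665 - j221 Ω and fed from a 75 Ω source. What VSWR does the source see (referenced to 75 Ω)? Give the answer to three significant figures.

βl = 2π × 0.381 = 137°
tan(βl) = -0.927
Z_in = Z_0·(Z_L + jZ_0·tanβl)/(Z_0 + jZ_L·tanβl) = 234 + j266 Ω
Γ_s = (Z_in − Z_s)/(Z_in + Z_s) = (159 + j266)/(309 + j266), |Γ_s| = 0.76
VSWR = (1 + |Γ_s|)/(1 − |Γ_s|)

VSWR ≈ 7.35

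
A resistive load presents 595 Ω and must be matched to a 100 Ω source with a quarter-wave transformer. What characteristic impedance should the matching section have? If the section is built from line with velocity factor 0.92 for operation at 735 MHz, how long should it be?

Z_qwt = √(Z_0·R_L) = √(100 × 595) = √59500
λ = 0.92·c/f = 0.376 m, so l = λ/4 = 0.0939 m

Z_qwt ≈ 244 Ω; length ≈ 9.39 cm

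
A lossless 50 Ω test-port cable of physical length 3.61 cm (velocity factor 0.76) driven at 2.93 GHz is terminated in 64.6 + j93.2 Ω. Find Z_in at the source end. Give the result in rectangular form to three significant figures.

λ = v/f = 0.76·c / 2.93 GHz = 0.0778 m
βl = 2π·l/λ = 2π × 0.464 = 167°
tan(βl) = tan(167°) = -0.231
Z_in = Z_0·(Z_L + jZ_0·tanβl)/(Z_0 + jZ_L·tanβl)
     = 50·(64.6 + j81.7)/(71.5 − j14.9)

Z_in ≈ 31.9 + j63.8 Ω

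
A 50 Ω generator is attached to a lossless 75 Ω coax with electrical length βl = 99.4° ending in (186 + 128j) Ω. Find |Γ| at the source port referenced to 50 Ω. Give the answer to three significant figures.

|Γ| ≈ 0.434

tan(βl) = -6.04
Z_in = Z_0·(Z_L + jZ_0·tanβl)/(Z_0 + jZ_L·tanβl) = 19.8 − j2.52 Ω
Γ_s = (Z_in − Z_s)/(Z_in + Z_s) = (-30.2 − j2.52)/(69.8 − j2.52), |Γ_s| = 0.434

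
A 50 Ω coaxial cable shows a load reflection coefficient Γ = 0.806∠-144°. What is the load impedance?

Z_L = Z_0·(1 + Γ)/(1 − Γ) = 50·(0.348 − j0.474)/(1.65 + j0.474)

Z_L ≈ 5.93 − j16 Ω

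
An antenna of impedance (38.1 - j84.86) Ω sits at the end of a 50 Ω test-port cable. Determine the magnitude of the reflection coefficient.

Γ = (Z_L − Z_0)/(Z_L + Z_0) = (-11.9 − j84.86)/(88.1 − j84.86)
|Γ| = 85.7/122

|Γ| ≈ 0.701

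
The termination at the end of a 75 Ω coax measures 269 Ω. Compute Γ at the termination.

Γ = 0.564

Γ = (Z_L − Z_0)/(Z_L + Z_0) = (269 − 75)/(269 + 75) = 194/344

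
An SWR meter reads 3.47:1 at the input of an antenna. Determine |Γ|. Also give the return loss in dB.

|Γ| ≈ 0.553; return loss ≈ 5.15 dB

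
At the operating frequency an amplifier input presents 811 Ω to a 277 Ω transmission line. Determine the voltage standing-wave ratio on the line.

VSWR ≈ 2.93

For a purely resistive load, VSWR = R_L/Z_0 or Z_0/R_L (whichever > 1) = 811/277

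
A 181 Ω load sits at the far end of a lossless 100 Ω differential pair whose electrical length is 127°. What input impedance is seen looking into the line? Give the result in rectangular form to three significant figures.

tan(βl) = tan(127°) = -1.33
Z_in = Z_0·(Z_L + jZ_0·tanβl)/(Z_0 + jZ_L·tanβl)
     = 100·(181 − j133)/(100 − j240)

Z_in ≈ 73.8 + j44.6 Ω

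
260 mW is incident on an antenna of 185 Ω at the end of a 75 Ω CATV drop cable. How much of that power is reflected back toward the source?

P_reflected ≈ 46.5 mW

Γ = (185 − 75)/(185 + 75) = 0.423
|Γ|² = 0.179
P_refl = |Γ|²·P_inc = 46.5 mW, P_del = (1 − |Γ|²)·P_inc = 213 mW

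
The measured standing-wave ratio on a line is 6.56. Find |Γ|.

|Γ| ≈ 0.735

|Γ| = (S − 1)/(S + 1) = (6.56 − 1)/(6.56 + 1) = 5.56/7.56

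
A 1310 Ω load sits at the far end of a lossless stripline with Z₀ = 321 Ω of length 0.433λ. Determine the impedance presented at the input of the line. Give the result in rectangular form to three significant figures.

βl = 2π × 0.433 = 156°
tan(βl) = tan(156°) = -0.448
Z_in = Z_0·(Z_L + jZ_0·tanβl)/(Z_0 + jZ_L·tanβl)
     = 321·(1310 − j144)/(321 − j587)

Z_in ≈ 362 + j519 Ω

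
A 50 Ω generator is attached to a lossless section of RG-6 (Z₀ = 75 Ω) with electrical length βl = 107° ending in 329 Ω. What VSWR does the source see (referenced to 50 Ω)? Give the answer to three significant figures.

VSWR ≈ 3.26

tan(βl) = -3.27
Z_in = Z_0·(Z_L + jZ_0·tanβl)/(Z_0 + jZ_L·tanβl) = 18.6 + j21.6 Ω
Γ_s = (Z_in − Z_s)/(Z_in + Z_s) = (-31.4 + j21.6)/(68.6 + j21.6), |Γ_s| = 0.53
VSWR = (1 + |Γ_s|)/(1 − |Γ_s|)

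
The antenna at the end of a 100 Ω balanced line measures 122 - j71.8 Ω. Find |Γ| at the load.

|Γ| ≈ 0.322

Γ = (Z_L − Z_0)/(Z_L + Z_0) = (22 − j71.8)/(222 − j71.8)
|Γ| = 75.1/233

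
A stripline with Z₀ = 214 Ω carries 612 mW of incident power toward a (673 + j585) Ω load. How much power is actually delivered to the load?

P_delivered ≈ 312 mW

|Γ| = |(459 + j585)/(887 + j585)| = 0.7
|Γ|² = 0.49
P_refl = |Γ|²·P_inc = 300 mW, P_del = (1 − |Γ|²)·P_inc = 312 mW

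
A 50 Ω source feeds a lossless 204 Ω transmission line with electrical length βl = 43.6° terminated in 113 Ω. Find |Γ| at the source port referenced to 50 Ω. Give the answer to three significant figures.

tan(βl) = 0.952
Z_in = Z_0·(Z_L + jZ_0·tanβl)/(Z_0 + jZ_L·tanβl) = 169 + j105 Ω
Γ_s = (Z_in − Z_s)/(Z_in + Z_s) = (119 + j105)/(219 + j105), |Γ_s| = 0.654

|Γ| ≈ 0.654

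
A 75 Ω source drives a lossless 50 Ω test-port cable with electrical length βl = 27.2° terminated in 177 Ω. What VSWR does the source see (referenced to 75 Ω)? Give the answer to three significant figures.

tan(βl) = 0.514
Z_in = Z_0·(Z_L + jZ_0·tanβl)/(Z_0 + jZ_L·tanβl) = 51.9 − j68.8 Ω
Γ_s = (Z_in − Z_s)/(Z_in + Z_s) = (-23.1 − j68.8)/(127 − j68.8), |Γ_s| = 0.502
VSWR = (1 + |Γ_s|)/(1 − |Γ_s|)

VSWR ≈ 3.02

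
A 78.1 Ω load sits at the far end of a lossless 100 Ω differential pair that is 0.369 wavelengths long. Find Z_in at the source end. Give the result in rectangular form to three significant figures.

βl = 2π × 0.369 = 133°
tan(βl) = tan(133°) = -1.08
Z_in = Z_0·(Z_L + jZ_0·tanβl)/(Z_0 + jZ_L·tanβl)
     = 100·(78.1 − j108)/(100 − j84.2)

Z_in ≈ 98.8 − j24.6 Ω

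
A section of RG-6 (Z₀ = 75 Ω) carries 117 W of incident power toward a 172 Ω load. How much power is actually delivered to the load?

Γ = (172 − 75)/(172 + 75) = 0.393
|Γ|² = 0.154
P_refl = |Γ|²·P_inc = 18 W, P_del = (1 − |Γ|²)·P_inc = 99 W

P_delivered ≈ 99 W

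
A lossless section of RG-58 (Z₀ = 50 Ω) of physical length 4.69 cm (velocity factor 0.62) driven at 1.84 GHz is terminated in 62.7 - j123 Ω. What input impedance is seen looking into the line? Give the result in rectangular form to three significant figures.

λ = v/f = 0.62·c / 1.84 GHz = 0.101 m
βl = 2π·l/λ = 2π × 0.464 = 167°
tan(βl) = tan(167°) = -0.23
Z_in = Z_0·(Z_L + jZ_0·tanβl)/(Z_0 + jZ_L·tanβl)
     = 50·(62.7 − j135)/(21.7 − j14.4)

Z_in ≈ 244 − j148 Ω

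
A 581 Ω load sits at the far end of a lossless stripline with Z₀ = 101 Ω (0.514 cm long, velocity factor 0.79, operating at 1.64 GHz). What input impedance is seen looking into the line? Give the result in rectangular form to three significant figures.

λ = v/f = 0.79·c / 1.64 GHz = 0.145 m
βl = 2π·l/λ = 2π × 0.0356 = 12.8°
tan(βl) = tan(12.8°) = 0.227
Z_in = Z_0·(Z_L + jZ_0·tanβl)/(Z_0 + jZ_L·tanβl)
     = 101·(581 + j23)/(101 + j132)

Z_in ≈ 226 − j272 Ω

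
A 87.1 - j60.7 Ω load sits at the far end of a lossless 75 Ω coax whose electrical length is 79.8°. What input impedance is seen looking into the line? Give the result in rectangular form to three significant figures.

Z_in ≈ 38.6 + j19.4 Ω

tan(βl) = tan(79.8°) = 5.56
Z_in = Z_0·(Z_L + jZ_0·tanβl)/(Z_0 + jZ_L·tanβl)
     = 75·(87.1 + j356)/(412 + j484)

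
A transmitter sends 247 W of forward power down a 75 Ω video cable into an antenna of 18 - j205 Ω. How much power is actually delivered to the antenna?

|Γ| = |(-57 − j205)/(93 − j205)| = 0.945
|Γ|² = 0.893
P_refl = |Γ|²·P_inc = 221 W, P_del = (1 − |Γ|²)·P_inc = 26.3 W

P_delivered ≈ 26.3 W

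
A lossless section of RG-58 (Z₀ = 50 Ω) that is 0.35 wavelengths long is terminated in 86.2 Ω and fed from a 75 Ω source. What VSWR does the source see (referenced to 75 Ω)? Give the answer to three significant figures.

βl = 2π × 0.35 = 126°
tan(βl) = -1.38
Z_in = Z_0·(Z_L + jZ_0·tanβl)/(Z_0 + jZ_L·tanβl) = 37.6 + j20.5 Ω
Γ_s = (Z_in − Z_s)/(Z_in + Z_s) = (-37.4 + j20.5)/(113 + j20.5), |Γ_s| = 0.372
VSWR = (1 + |Γ_s|)/(1 − |Γ_s|)

VSWR ≈ 2.19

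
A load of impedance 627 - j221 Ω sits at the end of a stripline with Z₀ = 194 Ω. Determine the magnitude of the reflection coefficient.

|Γ| ≈ 0.572

Γ = (Z_L − Z_0)/(Z_L + Z_0) = (433 − j221)/(821 − j221)
|Γ| = 486/850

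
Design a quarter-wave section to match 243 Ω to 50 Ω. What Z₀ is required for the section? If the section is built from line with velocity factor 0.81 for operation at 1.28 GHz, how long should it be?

Z_qwt ≈ 110 Ω; length ≈ 4.75 cm

Z_qwt = √(Z_0·R_L) = √(50 × 243) = √12150
λ = 0.81·c/f = 0.19 m, so l = λ/4 = 0.0475 m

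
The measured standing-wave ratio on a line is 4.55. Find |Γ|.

|Γ| = (S − 1)/(S + 1) = (4.55 − 1)/(4.55 + 1) = 3.55/5.55

|Γ| ≈ 0.64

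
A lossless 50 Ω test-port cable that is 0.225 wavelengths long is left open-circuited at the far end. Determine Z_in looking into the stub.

βl = 2π × 0.225 = 81°
tan(βl) = 6.31
For an open-circuited stub, Z_in = −jZ_0·cot(βl) = −jZ_0/tan(βl)

Z_in ≈ −j7.92 Ω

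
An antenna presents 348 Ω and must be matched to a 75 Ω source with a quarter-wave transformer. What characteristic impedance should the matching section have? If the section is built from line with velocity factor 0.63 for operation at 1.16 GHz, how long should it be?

Z_qwt ≈ 162 Ω; length ≈ 4.07 cm

Z_qwt = √(Z_0·R_L) = √(75 × 348) = √26100
λ = 0.63·c/f = 0.163 m, so l = λ/4 = 0.0407 m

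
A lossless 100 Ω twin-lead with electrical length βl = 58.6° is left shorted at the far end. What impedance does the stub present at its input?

Z_in ≈ +j164 Ω

tan(βl) = 1.64
For a shorted stub, Z_in = jZ_0·tan(βl)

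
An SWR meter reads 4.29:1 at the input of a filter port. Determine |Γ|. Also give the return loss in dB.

|Γ| ≈ 0.622; return loss ≈ 4.13 dB

|Γ| = (S − 1)/(S + 1) = (4.29 − 1)/(4.29 + 1) = 3.29/5.29
RL = −20·log₁₀|Γ| = −20·log₁₀(0.622)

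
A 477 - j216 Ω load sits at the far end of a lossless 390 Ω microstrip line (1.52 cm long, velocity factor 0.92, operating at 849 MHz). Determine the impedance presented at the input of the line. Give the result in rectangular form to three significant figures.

Z_in ≈ 347 − j194 Ω

λ = v/f = 0.92·c / 849 MHz = 0.325 m
βl = 2π·l/λ = 2π × 0.0468 = 16.8°
tan(βl) = tan(16.8°) = 0.303
Z_in = Z_0·(Z_L + jZ_0·tanβl)/(Z_0 + jZ_L·tanβl)
     = 390·(477 − j98)/(455 + j144)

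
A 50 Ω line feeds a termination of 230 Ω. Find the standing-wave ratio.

VSWR ≈ 4.6

For a purely resistive load, VSWR = R_L/Z_0 or Z_0/R_L (whichever > 1) = 230/50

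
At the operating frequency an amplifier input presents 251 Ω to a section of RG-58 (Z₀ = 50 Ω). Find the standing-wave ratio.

Γ = (251 − 50)/(251 + 50) = 0.668
VSWR = (1 + 0.668)/(1 − 0.668)

VSWR ≈ 5.02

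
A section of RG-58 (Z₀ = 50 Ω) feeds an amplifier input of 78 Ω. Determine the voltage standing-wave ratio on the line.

For a purely resistive load, VSWR = R_L/Z_0 or Z_0/R_L (whichever > 1) = 78/50

VSWR ≈ 1.56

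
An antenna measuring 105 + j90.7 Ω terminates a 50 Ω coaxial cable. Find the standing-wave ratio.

Γ = (Z_L − Z_0)/(Z_L + Z_0) = (55 + j90.7)/(155 + j90.7)
|Γ| = 106/180 = 0.591
VSWR = (1 + |Γ|)/(1 − |Γ|) = 1.59/0.409

VSWR ≈ 3.89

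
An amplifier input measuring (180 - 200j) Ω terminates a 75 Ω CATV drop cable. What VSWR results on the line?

VSWR ≈ 5.6

Γ = (Z_L − Z_0)/(Z_L + Z_0) = (105 − j200)/(255 − j200)
|Γ| = 226/324 = 0.697
VSWR = (1 + |Γ|)/(1 − |Γ|) = 1.7/0.303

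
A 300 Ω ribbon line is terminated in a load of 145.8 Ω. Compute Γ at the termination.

Γ = -0.346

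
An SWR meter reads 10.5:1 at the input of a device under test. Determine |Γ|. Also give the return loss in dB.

|Γ| ≈ 0.826; return loss ≈ 1.66 dB

|Γ| = (S − 1)/(S + 1) = (10.5 − 1)/(10.5 + 1) = 9.5/11.5
RL = −20·log₁₀|Γ| = −20·log₁₀(0.826)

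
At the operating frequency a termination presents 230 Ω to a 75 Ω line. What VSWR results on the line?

Γ = (230 − 75)/(230 + 75) = 0.508
VSWR = (1 + 0.508)/(1 − 0.508)

VSWR ≈ 3.07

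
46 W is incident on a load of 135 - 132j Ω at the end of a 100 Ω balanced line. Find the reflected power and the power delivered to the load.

|Γ| = |(35 − j132)/(235 − j132)| = 0.507
|Γ|² = 0.257
P_refl = |Γ|²·P_inc = 11.8 W, P_del = (1 − |Γ|²)·P_inc = 34.2 W

P_reflected ≈ 11.8 W; P_delivered ≈ 34.2 W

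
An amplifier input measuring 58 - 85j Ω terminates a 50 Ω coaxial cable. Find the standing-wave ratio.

Γ = (Z_L − Z_0)/(Z_L + Z_0) = (8 − j85)/(108 − j85)
|Γ| = 85.4/137 = 0.621
VSWR = (1 + |Γ|)/(1 − |Γ|) = 1.62/0.379

VSWR ≈ 4.28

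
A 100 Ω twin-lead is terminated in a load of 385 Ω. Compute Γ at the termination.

Γ = (Z_L − Z_0)/(Z_L + Z_0) = (385 − 100)/(385 + 100) = 285/485

Γ = 0.588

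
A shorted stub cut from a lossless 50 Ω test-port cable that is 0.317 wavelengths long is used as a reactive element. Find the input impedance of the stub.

Z_in ≈ −j112 Ω

βl = 2π × 0.317 = 114°
tan(βl) = -2.23
For a shorted stub, Z_in = jZ_0·tan(βl)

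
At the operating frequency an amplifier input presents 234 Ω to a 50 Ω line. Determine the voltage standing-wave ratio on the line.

VSWR ≈ 4.68

Γ = (234 − 50)/(234 + 50) = 0.648
VSWR = (1 + 0.648)/(1 − 0.648)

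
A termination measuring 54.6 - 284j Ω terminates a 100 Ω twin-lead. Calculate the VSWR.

VSWR ≈ 17.1

Γ = (Z_L − Z_0)/(Z_L + Z_0) = (-45.4 − j284)/(154.6 − j284)
|Γ| = 288/323 = 0.889
VSWR = (1 + |Γ|)/(1 − |Γ|) = 1.89/0.111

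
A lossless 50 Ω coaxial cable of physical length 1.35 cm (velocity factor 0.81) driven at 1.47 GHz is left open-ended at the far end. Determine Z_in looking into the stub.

Z_in ≈ −j88.7 Ω

λ = v/f = 0.81·c / 1.47 GHz = 0.165 m
βl = 2π·l/λ = 2π × 0.0817 = 29.4°
tan(βl) = 0.563
For an open-ended stub, Z_in = −jZ_0·cot(βl) = −jZ_0/tan(βl)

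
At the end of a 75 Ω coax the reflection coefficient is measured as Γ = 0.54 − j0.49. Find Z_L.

Z_L = Z_0·(1 + Γ)/(1 − Γ) = 75·(1.54 − j0.49)/(0.46 + j0.49)

Z_L ≈ 77.8 − j163 Ω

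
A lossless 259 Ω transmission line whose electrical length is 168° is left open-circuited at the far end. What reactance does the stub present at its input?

tan(βl) = -0.213
For an open-circuited stub, Z_in = −jZ_0·cot(βl) = −jZ_0/tan(βl)

X_in ≈ 1220 Ω (inductive)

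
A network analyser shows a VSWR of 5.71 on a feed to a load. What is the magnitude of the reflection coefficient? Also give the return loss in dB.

|Γ| ≈ 0.702; return loss ≈ 3.07 dB

|Γ| = (S − 1)/(S + 1) = (5.71 − 1)/(5.71 + 1) = 4.71/6.71
RL = −20·log₁₀|Γ| = −20·log₁₀(0.702)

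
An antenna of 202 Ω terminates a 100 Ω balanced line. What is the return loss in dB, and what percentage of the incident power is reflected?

Γ = (202 − 100)/(202 + 100) = 0.338
RL = −20·log₁₀(0.338) = 9.43 dB
P_refl/P_inc = |Γ|² = 0.114

RL ≈ 9.43 dB; 11.4% of incident power reflected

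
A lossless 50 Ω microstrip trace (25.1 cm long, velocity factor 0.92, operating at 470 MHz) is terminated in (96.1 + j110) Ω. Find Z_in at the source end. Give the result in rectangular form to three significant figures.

λ = v/f = 0.92·c / 470 MHz = 0.587 m
βl = 2π·l/λ = 2π × 0.427 = 154°
tan(βl) = tan(154°) = -0.49
Z_in = Z_0·(Z_L + jZ_0·tanβl)/(Z_0 + jZ_L·tanβl)
     = 50·(96.1 + j85.5)/(104 − j47.1)

Z_in ≈ 22.9 + j51.5 Ω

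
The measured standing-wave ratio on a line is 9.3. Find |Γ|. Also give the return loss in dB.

|Γ| = (S − 1)/(S + 1) = (9.3 − 1)/(9.3 + 1) = 8.3/10.3
RL = −20·log₁₀|Γ| = −20·log₁₀(0.806)

|Γ| ≈ 0.806; return loss ≈ 1.88 dB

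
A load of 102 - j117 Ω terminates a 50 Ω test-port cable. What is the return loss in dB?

Γ = (52 − j117)/(152 − j117), |Γ| = 0.667
RL = −20·log₁₀|Γ| = −20·log₁₀(0.667)

RL ≈ 3.51 dB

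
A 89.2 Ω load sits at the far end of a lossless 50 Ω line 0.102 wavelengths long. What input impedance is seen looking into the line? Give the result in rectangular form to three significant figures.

βl = 2π × 0.102 = 36.7°
tan(βl) = tan(36.7°) = 0.746
Z_in = Z_0·(Z_L + jZ_0·tanβl)/(Z_0 + jZ_L·tanβl)
     = 50·(89.2 + j37.3)/(50 + j66.5)

Z_in ≈ 50.1 − j29.4 Ω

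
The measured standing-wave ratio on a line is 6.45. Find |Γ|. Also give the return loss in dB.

|Γ| ≈ 0.732; return loss ≈ 2.72 dB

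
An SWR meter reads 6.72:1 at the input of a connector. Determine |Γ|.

|Γ| ≈ 0.741

|Γ| = (S − 1)/(S + 1) = (6.72 − 1)/(6.72 + 1) = 5.72/7.72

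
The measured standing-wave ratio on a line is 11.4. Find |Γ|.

|Γ| = (S − 1)/(S + 1) = (11.4 − 1)/(11.4 + 1) = 10.4/12.4

|Γ| ≈ 0.839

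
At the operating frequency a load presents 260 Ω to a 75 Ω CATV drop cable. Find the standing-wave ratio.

For a purely resistive load, VSWR = R_L/Z_0 or Z_0/R_L (whichever > 1) = 260/75

VSWR ≈ 3.47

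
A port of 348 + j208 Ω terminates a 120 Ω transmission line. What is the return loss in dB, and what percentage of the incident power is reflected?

Γ = (228 + j208)/(468 + j208), |Γ| = 0.603
RL = −20·log₁₀(0.603) = 4.4 dB
P_refl/P_inc = |Γ|² = 0.363

RL ≈ 4.4 dB; 36.3% of incident power reflected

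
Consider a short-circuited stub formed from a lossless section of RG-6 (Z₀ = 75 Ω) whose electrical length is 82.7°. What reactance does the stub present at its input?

tan(βl) = 7.81
For a short-circuited stub, Z_in = jZ_0·tan(βl)

X_in ≈ 585 Ω (inductive)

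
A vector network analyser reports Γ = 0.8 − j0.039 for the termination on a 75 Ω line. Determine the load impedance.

Z_L = Z_0·(1 + Γ)/(1 − Γ) = 75·(1.8 − j0.039)/(0.2 + j0.039)

Z_L ≈ 648 − j141 Ω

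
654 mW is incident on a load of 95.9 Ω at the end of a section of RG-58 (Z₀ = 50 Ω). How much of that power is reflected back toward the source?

Γ = (95.9 − 50)/(95.9 + 50) = 0.315
|Γ|² = 0.099
P_refl = |Γ|²·P_inc = 64.7 mW, P_del = (1 − |Γ|²)·P_inc = 589 mW

P_reflected ≈ 64.7 mW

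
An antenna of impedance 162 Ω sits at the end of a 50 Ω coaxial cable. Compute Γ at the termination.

Γ = (Z_L − Z_0)/(Z_L + Z_0) = (162 − 50)/(162 + 50) = 112/212

Γ = 0.528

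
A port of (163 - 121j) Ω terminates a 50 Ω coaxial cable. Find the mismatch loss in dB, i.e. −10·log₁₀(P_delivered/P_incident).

Γ = (113 − j121)/(213 − j121), |Γ| = 0.676
|Γ|² = 0.457, so P_del/P_inc = 1 − |Γ|² = 0.543
ML = −10·log₁₀(1 − |Γ|²)

mismatch loss ≈ 2.65 dB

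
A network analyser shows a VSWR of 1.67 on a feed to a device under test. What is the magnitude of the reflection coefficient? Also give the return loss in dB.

|Γ| = (S − 1)/(S + 1) = (1.67 − 1)/(1.67 + 1) = 0.67/2.67
RL = −20·log₁₀|Γ| = −20·log₁₀(0.251)

|Γ| ≈ 0.251; return loss ≈ 12 dB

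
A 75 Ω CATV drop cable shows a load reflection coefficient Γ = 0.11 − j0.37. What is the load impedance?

Z_L ≈ 68.7 − j59.7 Ω

Z_L = Z_0·(1 + Γ)/(1 − Γ) = 75·(1.11 − j0.37)/(0.89 + j0.37)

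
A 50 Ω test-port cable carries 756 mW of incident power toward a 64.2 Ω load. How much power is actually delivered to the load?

P_delivered ≈ 744 mW

Γ = (64.2 − 50)/(64.2 + 50) = 0.124
|Γ|² = 0.0155
P_refl = |Γ|²·P_inc = 11.7 mW, P_del = (1 − |Γ|²)·P_inc = 744 mW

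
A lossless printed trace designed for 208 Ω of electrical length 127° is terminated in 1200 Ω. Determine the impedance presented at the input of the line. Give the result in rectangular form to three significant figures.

Z_in ≈ 55.6 + j149 Ω

tan(βl) = tan(127°) = -1.33
Z_in = Z_0·(Z_L + jZ_0·tanβl)/(Z_0 + jZ_L·tanβl)
     = 208·(1200 − j276)/(208 − j1590)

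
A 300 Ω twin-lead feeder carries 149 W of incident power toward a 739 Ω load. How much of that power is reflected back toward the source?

P_reflected ≈ 26.6 W

Γ = (739 − 300)/(739 + 300) = 0.423
|Γ|² = 0.179
P_refl = |Γ|²·P_inc = 26.6 W, P_del = (1 − |Γ|²)·P_inc = 122 W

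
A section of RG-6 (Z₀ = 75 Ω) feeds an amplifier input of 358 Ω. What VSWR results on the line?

VSWR ≈ 4.77

Γ = (358 − 75)/(358 + 75) = 0.654
VSWR = (1 + 0.654)/(1 − 0.654)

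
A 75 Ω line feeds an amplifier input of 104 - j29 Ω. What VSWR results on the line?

VSWR ≈ 1.58

Γ = (Z_L − Z_0)/(Z_L + Z_0) = (29 − j29)/(179 − j29)
|Γ| = 41/181 = 0.226
VSWR = (1 + |Γ|)/(1 − |Γ|) = 1.23/0.774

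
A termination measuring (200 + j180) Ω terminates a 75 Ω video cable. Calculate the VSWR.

VSWR ≈ 5

Γ = (Z_L − Z_0)/(Z_L + Z_0) = (125 + j180)/(275 + j180)
|Γ| = 219/329 = 0.667
VSWR = (1 + |Γ|)/(1 − |Γ|) = 1.67/0.333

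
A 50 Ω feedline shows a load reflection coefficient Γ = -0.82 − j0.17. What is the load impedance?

Z_L ≈ 4.47 − j5.09 Ω

Z_L = Z_0·(1 + Γ)/(1 − Γ) = 50·(0.18 − j0.17)/(1.82 + j0.17)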